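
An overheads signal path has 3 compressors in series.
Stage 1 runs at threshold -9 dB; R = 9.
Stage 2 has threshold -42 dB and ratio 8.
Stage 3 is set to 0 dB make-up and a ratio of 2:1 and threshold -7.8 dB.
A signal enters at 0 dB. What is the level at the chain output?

Stage 1: 9 dB above -9 dB, reduced 9:1 to 1 dB above → -8 dB.
Stage 2: -8 dB is 34 dB over -42 dB; at 8:1 that becomes 4.25 dB over, giving -37.75 dB.
Stage 3: -37.75 dB is at or below the -7.8 dB threshold — no compression; output -37.75 dB.

-37.75 dB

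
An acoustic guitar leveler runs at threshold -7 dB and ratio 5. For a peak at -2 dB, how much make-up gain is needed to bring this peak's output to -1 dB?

Overshoot 5 dB → 5/5 = 1 dB after compression, so the compressed level is -7 + 1 = -6 dB.
Make-up = target − compressed = -1 − (-6) = 5 dB.

5 dB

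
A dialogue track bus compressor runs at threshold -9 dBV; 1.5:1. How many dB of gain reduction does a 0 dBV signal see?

3 dB

Overshoot = 0 − (-9) = 9 dB.
At 1.5:1, output sits 9/1.5 = 6 dB above threshold.
Gain reduction = 9 − 6 = 3 dB.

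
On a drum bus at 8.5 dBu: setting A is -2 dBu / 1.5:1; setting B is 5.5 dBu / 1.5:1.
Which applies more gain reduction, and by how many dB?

A: 10.5 dB over, compressed to 7 dB over, so 3.5 dB of GR.
B: 3 dB over, compressed to 2 dB over, so 1 dB of GR.
A reduces 2.5 dB more.

A, by 2.5 dB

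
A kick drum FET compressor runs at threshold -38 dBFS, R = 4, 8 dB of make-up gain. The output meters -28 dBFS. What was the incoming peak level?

-30 dBFS

Stripping the +8 dB make-up gives -36 dBFS at the gain stage.
The compressed level sits -36 − (-38) = 2 dB over threshold.
Before 4:1 compression the overshoot was 2 × 4 = 8 dB, so input = -38 + 8 = -30 dBFS.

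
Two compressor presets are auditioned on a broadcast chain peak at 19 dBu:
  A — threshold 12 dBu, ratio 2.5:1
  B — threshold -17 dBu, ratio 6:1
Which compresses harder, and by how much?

B, by 25.8 dB

A: overshoot 7 dB → output overshoot 2.8 dB → GR 4.2 dB.
B: overshoot 36 dB → output overshoot 6 dB → GR 30 dB.
Difference: 25.8 dB in favour of B.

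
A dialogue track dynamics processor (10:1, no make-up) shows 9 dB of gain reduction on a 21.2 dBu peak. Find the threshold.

Gain reduction = 21.2 − 12.2 = 9 dB; output overshoot = GR / (R − 1) = 9 / 9 = 1 dB.
Threshold = output − output overshoot = 12.2 − 1 = 11.2 dBu.

11.2 dBu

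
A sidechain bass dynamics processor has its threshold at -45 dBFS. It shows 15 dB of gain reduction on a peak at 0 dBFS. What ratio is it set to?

1.5:1

Input overshoot = 0 − (-45) = 45 dB.
Output overshoot = 45 − 15 = 30 dB.
Ratio = input overshoot / output overshoot = 45 / 30 = 1.5.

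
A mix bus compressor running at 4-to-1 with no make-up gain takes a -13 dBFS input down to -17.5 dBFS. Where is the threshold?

-19 dBFS

Input is 6 dB above T (since output overshoot × R = input overshoot: (-17.5 − T)·4 = -13 − T gives T = -19 dBFS).
Check: -19 + (-13 − (-19))/4 = -19 + 1.5 = -17.5 dBFS. ✓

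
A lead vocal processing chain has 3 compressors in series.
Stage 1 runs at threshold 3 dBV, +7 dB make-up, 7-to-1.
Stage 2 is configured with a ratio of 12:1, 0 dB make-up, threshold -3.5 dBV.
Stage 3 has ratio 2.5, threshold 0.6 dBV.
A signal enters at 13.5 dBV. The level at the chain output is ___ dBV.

Stage 1: 13.5 dBV is 10.5 dB over 3 dBV; at 7:1 that becomes 1.5 dB over, giving 4.5 dBV; +7 dB make-up → 11.5 dBV.
Stage 2: 15 dB above -3.5 dBV, reduced 12:1 to 1.25 dB above → -2.25 dBV.
Stage 3: -2.25 dBV ≤ 0.6 dBV, so stage 3 doesn't engage; output -2.25 dBV.

-2.25 dBV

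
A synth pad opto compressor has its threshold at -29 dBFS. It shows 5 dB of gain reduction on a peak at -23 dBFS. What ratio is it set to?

6:1

Input overshoot = -23 − (-29) = 6 dB.
Output overshoot = 6 − 5 = 1 dB.
Ratio = input overshoot / output overshoot = 6 / 1 = 6.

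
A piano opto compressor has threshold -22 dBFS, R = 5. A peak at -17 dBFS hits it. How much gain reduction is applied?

4 dB

-17 dBFS exceeds the threshold by 5 dB.
After 5:1 compression the overshoot becomes 5/5 = 1 dB.
So the signal is attenuated by 5 − 1 = 4 dB.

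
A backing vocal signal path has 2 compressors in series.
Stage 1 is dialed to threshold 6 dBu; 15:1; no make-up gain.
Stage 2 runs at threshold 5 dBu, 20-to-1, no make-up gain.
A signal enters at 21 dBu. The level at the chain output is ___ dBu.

5.1 dBu

Stage 1: 15 dB above 6 dBu, reduced 15:1 to 1 dB above → 7 dBu.
Stage 2: 2 dB above 5 dBu, reduced 20:1 to 0.1 dB above → 5.1 dBu.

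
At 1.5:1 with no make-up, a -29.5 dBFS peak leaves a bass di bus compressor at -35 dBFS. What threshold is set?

-46 dBFS

Let T be the threshold. Output overshoot = (input overshoot)/R, so -35 − T = (-29.5 − T)/1.5.
1.5·(-35 − T) = -29.5 − T → 0.5·T = -52.5 − (-29.5) = -23.
T = -23/0.5 = -46 dBFS.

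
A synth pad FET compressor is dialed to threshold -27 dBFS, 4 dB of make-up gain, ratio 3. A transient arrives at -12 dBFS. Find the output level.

-12 dBFS sits 15 dB over threshold.
3:1 compression reduces that to 15/3 = 5 dB over.
Output = -27 + 5 = -22 dBFS; make-up adds 4 dB, giving -18 dBFS.

-18 dBFS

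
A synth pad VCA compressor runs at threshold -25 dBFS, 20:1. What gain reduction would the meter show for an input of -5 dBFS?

-5 dBFS exceeds the threshold by 20 dB.
At 20:1, output sits 20/20 = 1 dB above threshold.
So the signal is attenuated by 20 − 1 = 19 dB.

19 dB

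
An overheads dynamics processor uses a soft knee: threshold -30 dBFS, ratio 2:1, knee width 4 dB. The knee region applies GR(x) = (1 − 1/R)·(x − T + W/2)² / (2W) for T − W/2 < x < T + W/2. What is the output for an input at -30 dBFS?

-30.25 dBFS

x − T + W/2 = -30 − (-30) + 2 = 2.
GR = (1 − 1/2) × 2² / 8 = 0.5 × 4 / 8 = 0.25 dB.
Output = -30 − 0.25 = -30.25 dBFS.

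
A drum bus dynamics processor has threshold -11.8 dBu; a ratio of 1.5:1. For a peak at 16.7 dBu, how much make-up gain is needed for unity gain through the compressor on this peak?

The peak compresses to -11.8 + 28.5/1.5 = 7.2 dBu.
To reach 16.7 dBu requires 16.7 − 7.2 = 9.5 dB of make-up.

9.5 dB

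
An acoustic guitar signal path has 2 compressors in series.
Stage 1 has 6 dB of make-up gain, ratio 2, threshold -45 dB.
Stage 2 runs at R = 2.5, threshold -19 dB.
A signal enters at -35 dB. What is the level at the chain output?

Stage 1: 10 dB above -45 dB, reduced 2:1 to 5 dB above → -40 dB; +6 dB make-up → -34 dB.
Stage 2: below threshold (-34 ≤ -19); passes unchanged; output -34 dB.

-34 dB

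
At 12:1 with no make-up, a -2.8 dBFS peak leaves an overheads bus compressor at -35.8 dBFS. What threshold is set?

-38.8 dBFS

Gain reduction = -2.8 − (-35.8) = 33 dB; output overshoot = GR / (R − 1) = 33 / 11 = 3 dB.
Threshold = output − output overshoot = -35.8 − 3 = -38.8 dBFS.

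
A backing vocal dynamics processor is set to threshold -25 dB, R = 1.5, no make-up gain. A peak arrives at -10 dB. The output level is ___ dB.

-15 dB

-10 dB sits 15 dB over threshold.
1.5:1 compression reduces that to 15/1.5 = 10 dB over.
Output = -25 + 10 = -15 dB.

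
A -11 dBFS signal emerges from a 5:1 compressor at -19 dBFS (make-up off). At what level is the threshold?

Gain reduction = -11 − (-19) = 8 dB; output overshoot = GR / (R − 1) = 8 / 4 = 2 dB.
Threshold = output − output overshoot = -19 − 2 = -21 dBFS.

-21 dBFS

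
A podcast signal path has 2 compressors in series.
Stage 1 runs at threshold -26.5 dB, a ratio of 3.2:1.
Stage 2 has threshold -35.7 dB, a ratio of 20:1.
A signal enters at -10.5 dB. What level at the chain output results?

Stage 1: -10.5 dB is 16 dB over -26.5 dB; at 3.2:1 that becomes 5 dB over, giving -21.5 dB.
Stage 2: overshoot 14.2 dB → 14.2/20 = 0.71 dB → -34.99 dB.

-34.99 dB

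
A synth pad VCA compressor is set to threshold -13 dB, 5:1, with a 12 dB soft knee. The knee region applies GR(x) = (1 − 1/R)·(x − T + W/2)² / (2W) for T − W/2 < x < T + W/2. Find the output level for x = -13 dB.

-14.2 dB

x − T + W/2 = -13 − (-13) + 6 = 6.
GR = (1 − 1/5) × 6² / 24 = 0.8 × 36 / 24 = 1.2 dB.
Output = -13 − 1.2 = -14.2 dB.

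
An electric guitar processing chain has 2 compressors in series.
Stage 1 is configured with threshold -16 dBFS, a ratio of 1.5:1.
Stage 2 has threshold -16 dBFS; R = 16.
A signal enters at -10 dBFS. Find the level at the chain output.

Stage 1: overshoot 6 dB → 6/1.5 = 4 dB → -12 dBFS.
Stage 2: overshoot 4 dB → 4/16 = 0.25 dB → -15.75 dBFS.

-15.75 dBFS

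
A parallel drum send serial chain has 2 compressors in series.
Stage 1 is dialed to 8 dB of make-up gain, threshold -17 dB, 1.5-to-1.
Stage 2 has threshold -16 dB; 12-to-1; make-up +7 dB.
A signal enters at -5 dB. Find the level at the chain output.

-7.75 dB

Stage 1: -5 dB is 12 dB over -17 dB; at 1.5:1 that becomes 8 dB over, giving -9 dB; +8 dB make-up → -1 dB.
Stage 2: -1 dB is 15 dB over -16 dB; at 12:1 that becomes 1.25 dB over, giving -14.75 dB; +7 dB make-up → -7.75 dB.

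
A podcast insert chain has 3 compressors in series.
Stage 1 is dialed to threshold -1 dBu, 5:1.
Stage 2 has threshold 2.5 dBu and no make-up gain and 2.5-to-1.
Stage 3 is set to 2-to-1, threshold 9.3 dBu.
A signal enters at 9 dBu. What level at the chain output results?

1 dBu

Stage 1: 9 dBu is 10 dB over -1 dBu; at 5:1 that becomes 2 dB over, giving 1 dBu.
Stage 2: 1 dBu ≤ 2.5 dBu, so stage 2 doesn't engage; output 1 dBu.
Stage 3: below threshold (1 ≤ 9.3); passes unchanged; output 1 dBu.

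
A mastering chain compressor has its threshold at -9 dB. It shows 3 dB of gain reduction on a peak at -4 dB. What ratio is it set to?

Input overshoot = -4 − (-9) = 5 dB.
Output overshoot = 5 − 3 = 2 dB.
Ratio = input overshoot / output overshoot = 5 / 2 = 2.5.

2.5:1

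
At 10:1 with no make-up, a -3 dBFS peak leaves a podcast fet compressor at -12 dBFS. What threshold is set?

Let T be the threshold. Output overshoot = (input overshoot)/R, so -12 − T = (-3 − T)/10.
10·(-12 − T) = -3 − T → 9·T = -120 − (-3) = -117.
T = -117/9 = -13 dBFS.

-13 dBFS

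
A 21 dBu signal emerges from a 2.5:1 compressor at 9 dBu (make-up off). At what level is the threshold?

Gain reduction = 21 − 9 = 12 dB; output overshoot = GR / (R − 1) = 12 / 1.5 = 8 dB.
Threshold = output − output overshoot = 9 − 8 = 1 dBu.

1 dBu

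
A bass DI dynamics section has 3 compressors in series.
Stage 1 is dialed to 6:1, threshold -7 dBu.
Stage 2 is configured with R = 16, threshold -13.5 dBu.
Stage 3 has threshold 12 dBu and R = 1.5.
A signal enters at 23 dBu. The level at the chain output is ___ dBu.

-12.78125 dBu

Stage 1: 23 dBu is 30 dB over -7 dBu; at 6:1 that becomes 5 dB over, giving -2 dBu.
Stage 2: 11.5 dB above -13.5 dBu, reduced 16:1 to 0.71875 dB above → -12.78125 dBu.
Stage 3: -12.78125 dBu is at or below the 12 dBu threshold — no compression; output -12.78125 dBu.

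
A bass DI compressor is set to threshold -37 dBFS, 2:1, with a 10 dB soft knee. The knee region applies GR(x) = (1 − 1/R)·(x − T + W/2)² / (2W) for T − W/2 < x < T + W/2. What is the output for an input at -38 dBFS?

-38.4 dBFS

x − T + W/2 = -38 − (-37) + 5 = 4.
GR = (1 − 1/2) × 4² / 20 = 0.5 × 16 / 20 = 0.4 dB.
Output = -38 − 0.4 = -38.4 dBFS.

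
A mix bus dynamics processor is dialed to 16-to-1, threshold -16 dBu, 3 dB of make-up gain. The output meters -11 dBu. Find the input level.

16 dBu

Remove make-up: -11 − 3 = -14 dBu.
The compressed level sits -14 − (-16) = 2 dB over threshold.
Undo the ratio: input overshoot = 2 × 16 = 32 dB, giving input = 16 dBu.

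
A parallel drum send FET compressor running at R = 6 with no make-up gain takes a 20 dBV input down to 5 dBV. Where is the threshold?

2 dBV

Gain reduction = 20 − 5 = 15 dB; output overshoot = GR / (R − 1) = 15 / 5 = 3 dB.
Threshold = output − output overshoot = 5 − 3 = 2 dBV.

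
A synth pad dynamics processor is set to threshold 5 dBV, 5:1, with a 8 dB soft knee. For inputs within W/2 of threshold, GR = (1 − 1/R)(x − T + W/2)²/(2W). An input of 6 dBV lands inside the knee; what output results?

4.75 dBV

x − T + W/2 = 6 − 5 + 4 = 5.
GR = (1 − 1/5) × 5² / 16 = 0.8 × 25 / 16 = 1.25 dB.
Output = 6 − 1.25 = 4.75 dBV.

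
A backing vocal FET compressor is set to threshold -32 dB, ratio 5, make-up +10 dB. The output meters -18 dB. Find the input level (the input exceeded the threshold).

Stripping the +10 dB make-up gives -28 dB at the gain stage.
Post-compression overshoot = -28 − (-32) = 4 dB.
Undo the ratio: input overshoot = 4 × 5 = 20 dB, giving input = -12 dB.

-12 dB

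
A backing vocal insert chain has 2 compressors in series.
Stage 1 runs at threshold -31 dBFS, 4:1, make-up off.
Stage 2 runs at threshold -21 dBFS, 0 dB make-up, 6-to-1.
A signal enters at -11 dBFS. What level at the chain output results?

-26 dBFS

Stage 1: -11 dBFS is 20 dB over -31 dBFS; at 4:1 that becomes 5 dB over, giving -26 dBFS.
Stage 2: below threshold (-26 ≤ -21); passes unchanged; output -26 dBFS.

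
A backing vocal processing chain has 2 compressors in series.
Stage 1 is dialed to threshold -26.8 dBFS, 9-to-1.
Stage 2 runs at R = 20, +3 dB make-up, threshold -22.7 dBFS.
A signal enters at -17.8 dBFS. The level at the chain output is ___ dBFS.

-22.8 dBFS

Stage 1: overshoot 9 dB → 9/9 = 1 dB → -25.8 dBFS.
Stage 2: below threshold (-25.8 ≤ -22.7); passes unchanged; make-up brings it to -22.8 dBFS.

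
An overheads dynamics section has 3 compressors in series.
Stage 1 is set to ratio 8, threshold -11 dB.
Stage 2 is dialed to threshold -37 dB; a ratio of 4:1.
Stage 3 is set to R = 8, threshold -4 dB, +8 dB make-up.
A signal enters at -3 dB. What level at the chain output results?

Stage 1: -3 dB is 8 dB over -11 dB; at 8:1 that becomes 1 dB over, giving -10 dB.
Stage 2: -10 dB is 27 dB over -37 dB; at 4:1 that becomes 6.75 dB over, giving -30.25 dB.
Stage 3: below threshold (-30.25 ≤ -4); passes unchanged; make-up brings it to -22.25 dB.

-22.25 dB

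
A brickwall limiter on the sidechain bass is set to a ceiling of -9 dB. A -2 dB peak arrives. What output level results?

At ∞:1, everything above -9 dB is held at the ceiling.

-9 dB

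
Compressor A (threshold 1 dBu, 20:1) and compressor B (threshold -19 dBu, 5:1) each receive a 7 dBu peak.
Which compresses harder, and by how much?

A: overshoot 6 dB → output overshoot 0.3 dB → GR 5.7 dB.
B: overshoot 26 dB → output overshoot 5.2 dB → GR 20.8 dB.
Difference: 15.1 dB in favour of B.

B, by 15.1 dB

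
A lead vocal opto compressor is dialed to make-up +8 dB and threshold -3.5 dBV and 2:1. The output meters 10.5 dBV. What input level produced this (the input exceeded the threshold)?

Before make-up, the level was 10.5 − 8 = 2.5 dBV.
The compressed level sits 2.5 − (-3.5) = 6 dB over threshold.
Undo the ratio: input overshoot = 6 × 2 = 12 dB, giving input = 8.5 dBV.

8.5 dBV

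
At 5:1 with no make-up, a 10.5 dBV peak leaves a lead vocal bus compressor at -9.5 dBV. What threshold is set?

Input is 25 dB above T (since output overshoot × R = input overshoot: (-9.5 − T)·5 = 10.5 − T gives T = -14.5 dBV).
Check: -14.5 + (10.5 − (-14.5))/5 = -14.5 + 5 = -9.5 dBV. ✓

-14.5 dBV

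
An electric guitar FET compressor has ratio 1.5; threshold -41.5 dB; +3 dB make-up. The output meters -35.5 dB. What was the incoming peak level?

Before make-up, the level was -35.5 − 3 = -38.5 dB.
The compressed level sits -38.5 − (-41.5) = 3 dB over threshold.
Input overshoot = R × output overshoot = 4.5 dB → input = -41.5 + 4.5 = -37 dB.

-37 dB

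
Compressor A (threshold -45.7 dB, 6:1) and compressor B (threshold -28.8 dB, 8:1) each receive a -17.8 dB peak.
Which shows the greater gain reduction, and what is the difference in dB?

A, by 13.625 dB

A: 27.9 dB over, compressed to 4.65 dB over, so 23.25 dB of GR.
B: 11 dB over, compressed to 1.375 dB over, so 9.625 dB of GR.
A applies 13.625 dB more gain reduction.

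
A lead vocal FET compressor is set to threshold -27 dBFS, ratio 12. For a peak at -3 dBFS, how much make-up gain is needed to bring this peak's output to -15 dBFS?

The peak compresses to -27 + 24/12 = -25 dBFS.
To reach -15 dBFS requires -15 − (-25) = 10 dB of make-up.

10 dB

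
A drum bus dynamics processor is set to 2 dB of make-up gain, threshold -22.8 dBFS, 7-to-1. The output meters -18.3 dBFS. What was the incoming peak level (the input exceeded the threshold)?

Remove make-up: -18.3 − 2 = -20.3 dBFS.
Post-compression overshoot = -20.3 − (-22.8) = 2.5 dB.
Input overshoot = R × output overshoot = 17.5 dB → input = -22.8 + 17.5 = -5.3 dBFS.

-5.3 dBFS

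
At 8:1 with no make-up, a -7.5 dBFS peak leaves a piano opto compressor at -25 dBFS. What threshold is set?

Input is 20 dB above T (since output overshoot × R = input overshoot: (-25 − T)·8 = -7.5 − T gives T = -27.5 dBFS).
Check: -27.5 + (-7.5 − (-27.5))/8 = -27.5 + 2.5 = -25 dBFS. ✓

-27.5 dBFS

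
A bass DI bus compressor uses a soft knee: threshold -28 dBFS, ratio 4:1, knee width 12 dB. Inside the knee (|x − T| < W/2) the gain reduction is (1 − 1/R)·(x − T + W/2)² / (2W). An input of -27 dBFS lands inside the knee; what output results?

x − T + W/2 = -27 − (-28) + 6 = 7.
GR = (1 − 1/4) × 7² / 24 = 0.75 × 49 / 24 = 1.53125 dB.
Output = -27 − 1.53125 = -28.53125 dBFS.

-28.53125 dBFS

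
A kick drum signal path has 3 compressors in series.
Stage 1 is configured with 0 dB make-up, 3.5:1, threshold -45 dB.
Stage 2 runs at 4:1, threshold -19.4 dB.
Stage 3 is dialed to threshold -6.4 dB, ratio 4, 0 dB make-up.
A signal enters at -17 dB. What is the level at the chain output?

-37 dB

Stage 1: -17 dB is 28 dB over -45 dB; at 3.5:1 that becomes 8 dB over, giving -37 dB.
Stage 2: -37 dB is at or below the -19.4 dB threshold — no compression; output -37 dB.
Stage 3: -37 dB is at or below the -6.4 dB threshold — no compression; output -37 dB.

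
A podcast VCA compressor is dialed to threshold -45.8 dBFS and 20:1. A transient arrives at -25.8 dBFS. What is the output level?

The input is 20 dB above the -45.8 dBFS threshold.
20:1 compression reduces that to 20/20 = 1 dB over.
So the level is -45.8 + 1 = -44.8 dBFS.

-44.8 dBFS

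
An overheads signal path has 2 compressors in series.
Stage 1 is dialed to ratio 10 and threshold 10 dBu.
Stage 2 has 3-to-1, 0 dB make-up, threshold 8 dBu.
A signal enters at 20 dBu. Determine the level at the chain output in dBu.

9 dBu

Stage 1: 10 dB above 10 dBu, reduced 10:1 to 1 dB above → 11 dBu.
Stage 2: 11 dBu is 3 dB over 8 dBu; at 3:1 that becomes 1 dB over, giving 9 dBu.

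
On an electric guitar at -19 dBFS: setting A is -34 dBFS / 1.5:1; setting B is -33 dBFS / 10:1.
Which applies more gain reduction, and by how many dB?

A: 15 dB over, compressed to 10 dB over, so 5 dB of GR.
B: 14 dB over, compressed to 1.4 dB over, so 12.6 dB of GR.
Difference: 7.6 dB in favour of B.

B, by 7.6 dB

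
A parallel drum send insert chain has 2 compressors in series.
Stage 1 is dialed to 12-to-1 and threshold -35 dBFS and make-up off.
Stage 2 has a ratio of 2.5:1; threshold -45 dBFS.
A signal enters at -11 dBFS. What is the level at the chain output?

-40.2 dBFS

Stage 1: overshoot 24 dB → 24/12 = 2 dB → -33 dBFS.
Stage 2: 12 dB above -45 dBFS, reduced 2.5:1 to 4.8 dB above → -40.2 dBFS.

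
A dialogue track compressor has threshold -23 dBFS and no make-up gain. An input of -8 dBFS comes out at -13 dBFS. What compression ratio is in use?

1.5:1

Input overshoot = -8 − (-23) = 15 dB; output overshoot = -13 − (-23) = 10 dB.
Ratio = 15 / 10 = 1.5.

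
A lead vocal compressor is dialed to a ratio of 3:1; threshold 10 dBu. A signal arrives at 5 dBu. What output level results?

5 dBu is 5 dB below the 10 dBu threshold, so no gain reduction is applied.
Output = input = 5 dBu.

5 dBu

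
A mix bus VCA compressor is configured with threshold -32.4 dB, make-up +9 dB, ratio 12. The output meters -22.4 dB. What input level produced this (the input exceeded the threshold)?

Before make-up, the level was -22.4 − 9 = -31.4 dB.
Post-compression overshoot = -31.4 − (-32.4) = 1 dB.
Undo the ratio: input overshoot = 1 × 12 = 12 dB, giving input = -20.4 dB.

-20.4 dB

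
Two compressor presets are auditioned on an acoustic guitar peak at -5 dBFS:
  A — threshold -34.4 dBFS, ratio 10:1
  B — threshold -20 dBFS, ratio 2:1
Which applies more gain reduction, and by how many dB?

A, by 18.96 dB

A: GR = 29.4 − 29.4/10 = 26.46 dB.
B: GR = 15 − 15/2 = 7.5 dB.
A applies 18.96 dB more gain reduction.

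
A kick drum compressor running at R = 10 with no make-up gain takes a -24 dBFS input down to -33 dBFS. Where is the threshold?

-34 dBFS

Input is 10 dB above T (since output overshoot × R = input overshoot: (-33 − T)·10 = -24 − T gives T = -34 dBFS).
Check: -34 + (-24 − (-34))/10 = -34 + 1 = -33 dBFS. ✓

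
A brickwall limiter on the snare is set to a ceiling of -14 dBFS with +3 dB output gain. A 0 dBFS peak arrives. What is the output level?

-11 dBFS

A brickwall limiter is an ∞:1 compressor: any input above the ceiling is clamped to -14 dBFS.
Output gain then adds 3 dB: -14 + 3 = -11 dBFS.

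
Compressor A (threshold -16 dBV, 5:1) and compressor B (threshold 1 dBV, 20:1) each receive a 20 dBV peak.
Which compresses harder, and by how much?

A, by 10.75 dB

A: overshoot 36 dB → output overshoot 7.2 dB → GR 28.8 dB.
B: overshoot 19 dB → output overshoot 0.95 dB → GR 18.05 dB.
A applies 10.75 dB more gain reduction.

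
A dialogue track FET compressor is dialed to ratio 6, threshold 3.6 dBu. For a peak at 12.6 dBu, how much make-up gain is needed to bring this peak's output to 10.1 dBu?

5 dB

The peak compresses to 3.6 + 9/6 = 5.1 dBu.
To reach 10.1 dBu requires 10.1 − 5.1 = 5 dB of make-up.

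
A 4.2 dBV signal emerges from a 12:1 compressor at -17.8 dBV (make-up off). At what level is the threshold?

Gain reduction = 4.2 − (-17.8) = 22 dB; output overshoot = GR / (R − 1) = 22 / 11 = 2 dB.
Threshold = output − output overshoot = -17.8 − 2 = -19.8 dBV.

-19.8 dBV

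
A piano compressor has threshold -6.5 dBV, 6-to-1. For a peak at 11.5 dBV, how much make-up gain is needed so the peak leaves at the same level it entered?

15 dB

Overshoot 18 dB → 18/6 = 3 dB after compression, so the compressed level is -6.5 + 3 = -3.5 dBV.
Make-up = target − compressed = 11.5 − (-3.5) = 15 dB.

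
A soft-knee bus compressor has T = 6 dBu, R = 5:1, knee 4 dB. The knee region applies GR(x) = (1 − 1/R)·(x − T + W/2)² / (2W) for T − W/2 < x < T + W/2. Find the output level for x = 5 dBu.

4.9 dBu

x − T + W/2 = 5 − 6 + 2 = 1.
GR = (1 − 1/5) × 1² / 8 = 0.8 × 1 / 8 = 0.1 dB.
Output = 5 − 0.1 = 4.9 dBu.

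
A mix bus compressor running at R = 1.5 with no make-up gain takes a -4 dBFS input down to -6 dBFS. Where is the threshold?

Input is 6 dB above T (since output overshoot × R = input overshoot: (-6 − T)·1.5 = -4 − T gives T = -10 dBFS).
Check: -10 + (-4 − (-10))/1.5 = -10 + 4 = -6 dBFS. ✓

-10 dBFS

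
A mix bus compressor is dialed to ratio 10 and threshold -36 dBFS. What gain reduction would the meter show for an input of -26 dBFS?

The signal is 10 dB above threshold.
A 10:1 ratio leaves 1 dB of that excess.
GR = overshoot in − overshoot out = 10 − 1 = 9 dB.

9 dB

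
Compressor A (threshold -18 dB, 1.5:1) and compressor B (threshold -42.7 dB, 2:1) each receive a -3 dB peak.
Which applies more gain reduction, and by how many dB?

B, by 14.85 dB

A: overshoot 15 dB → output overshoot 10 dB → GR 5 dB.
B: overshoot 39.7 dB → output overshoot 19.85 dB → GR 19.85 dB.
B applies 14.85 dB more gain reduction.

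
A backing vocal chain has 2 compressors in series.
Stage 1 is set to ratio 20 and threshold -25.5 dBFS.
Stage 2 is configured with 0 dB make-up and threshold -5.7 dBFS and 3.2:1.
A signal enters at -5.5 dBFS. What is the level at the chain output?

Stage 1: overshoot 20 dB → 20/20 = 1 dB → -24.5 dBFS.
Stage 2: -24.5 dBFS is at or below the -5.7 dBFS threshold — no compression; output -24.5 dBFS.

-24.5 dBFS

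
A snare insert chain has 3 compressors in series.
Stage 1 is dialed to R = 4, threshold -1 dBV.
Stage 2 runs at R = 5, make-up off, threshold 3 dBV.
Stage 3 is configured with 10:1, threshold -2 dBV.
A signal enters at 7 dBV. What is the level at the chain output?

-1.7 dBV

Stage 1: overshoot 8 dB → 8/4 = 2 dB → 1 dBV.
Stage 2: below threshold (1 ≤ 3); passes unchanged; output 1 dBV.
Stage 3: overshoot 3 dB → 3/10 = 0.3 dB → -1.7 dBV.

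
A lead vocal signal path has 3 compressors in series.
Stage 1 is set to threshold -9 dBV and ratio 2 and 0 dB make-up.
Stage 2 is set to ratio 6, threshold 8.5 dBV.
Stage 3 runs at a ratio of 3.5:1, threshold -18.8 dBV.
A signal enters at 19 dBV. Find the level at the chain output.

Stage 1: 28 dB above -9 dBV, reduced 2:1 to 14 dB above → 5 dBV.
Stage 2: 5 dBV is at or below the 8.5 dBV threshold — no compression; output 5 dBV.
Stage 3: 23.8 dB above -18.8 dBV, reduced 3.5:1 to 6.8 dB above → -12 dBV.

-12 dBV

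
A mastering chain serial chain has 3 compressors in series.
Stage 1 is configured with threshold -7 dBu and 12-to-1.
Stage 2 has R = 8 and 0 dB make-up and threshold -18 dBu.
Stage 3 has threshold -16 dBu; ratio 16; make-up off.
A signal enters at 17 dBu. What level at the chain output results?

-16.375 dBu

Stage 1: overshoot 24 dB → 24/12 = 2 dB → -5 dBu.
Stage 2: -5 dBu is 13 dB over -18 dBu; at 8:1 that becomes 1.625 dB over, giving -16.375 dBu.
Stage 3: below threshold (-16.375 ≤ -16); passes unchanged; output -16.375 dBu.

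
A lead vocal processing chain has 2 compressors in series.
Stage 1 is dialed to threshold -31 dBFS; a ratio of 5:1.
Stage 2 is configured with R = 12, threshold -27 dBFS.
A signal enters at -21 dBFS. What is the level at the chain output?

-29 dBFS

Stage 1: overshoot 10 dB → 10/5 = 2 dB → -29 dBFS.
Stage 2: below threshold (-29 ≤ -27); passes unchanged; output -29 dBFS.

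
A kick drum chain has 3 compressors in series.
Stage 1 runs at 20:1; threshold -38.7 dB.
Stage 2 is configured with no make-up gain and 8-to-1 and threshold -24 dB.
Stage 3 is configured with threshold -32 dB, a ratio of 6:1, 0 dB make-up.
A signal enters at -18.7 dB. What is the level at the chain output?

-37.7 dB

Stage 1: overshoot 20 dB → 20/20 = 1 dB → -37.7 dB.
Stage 2: below threshold (-37.7 ≤ -24); passes unchanged; output -37.7 dB.
Stage 3: -37.7 dB ≤ -32 dB, so stage 3 doesn't engage; output -37.7 dB.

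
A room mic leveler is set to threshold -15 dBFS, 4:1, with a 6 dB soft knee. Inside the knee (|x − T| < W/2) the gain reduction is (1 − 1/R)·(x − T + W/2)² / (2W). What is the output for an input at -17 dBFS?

-17.0625 dBFS

x − T + W/2 = -17 − (-15) + 3 = 1.
GR = (1 − 1/4) × 1² / 12 = 0.75 × 1 / 12 = 0.0625 dB.
Output = -17 − 0.0625 = -17.0625 dBFS.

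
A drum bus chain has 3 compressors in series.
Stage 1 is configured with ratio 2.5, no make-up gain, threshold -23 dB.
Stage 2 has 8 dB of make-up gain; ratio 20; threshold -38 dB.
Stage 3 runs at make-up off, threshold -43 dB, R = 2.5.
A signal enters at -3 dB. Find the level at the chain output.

-37.34 dB

Stage 1: -3 dB is 20 dB over -23 dB; at 2.5:1 that becomes 8 dB over, giving -15 dB.
Stage 2: -15 dB is 23 dB over -38 dB; at 20:1 that becomes 1.15 dB over, giving -36.85 dB; +8 dB make-up → -28.85 dB.
Stage 3: -28.85 dB is 14.15 dB over -43 dB; at 2.5:1 that becomes 5.66 dB over, giving -37.34 dB.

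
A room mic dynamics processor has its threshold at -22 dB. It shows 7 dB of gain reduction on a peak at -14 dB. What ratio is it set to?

8:1

Input overshoot = -14 − (-22) = 8 dB.
Output overshoot = 8 − 7 = 1 dB.
Ratio = input overshoot / output overshoot = 8 / 1 = 8.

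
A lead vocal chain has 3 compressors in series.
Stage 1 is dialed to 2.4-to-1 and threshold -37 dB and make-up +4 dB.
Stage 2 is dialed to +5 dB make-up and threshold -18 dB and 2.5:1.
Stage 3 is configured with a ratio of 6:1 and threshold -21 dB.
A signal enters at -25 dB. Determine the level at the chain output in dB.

Stage 1: 12 dB above -37 dB, reduced 2.4:1 to 5 dB above → -32 dB; +4 dB make-up → -28 dB.
Stage 2: -28 dB is at or below the -18 dB threshold — no compression; make-up brings it to -23 dB.
Stage 3: -23 dB ≤ -21 dB, so stage 3 doesn't engage; output -23 dB.

-23 dB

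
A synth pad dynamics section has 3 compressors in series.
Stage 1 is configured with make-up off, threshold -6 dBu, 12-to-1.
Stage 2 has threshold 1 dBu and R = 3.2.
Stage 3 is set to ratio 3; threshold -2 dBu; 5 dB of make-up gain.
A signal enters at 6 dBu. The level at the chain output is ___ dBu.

Stage 1: overshoot 12 dB → 12/12 = 1 dB → -5 dBu.
Stage 2: -5 dBu is at or below the 1 dBu threshold — no compression; output -5 dBu.
Stage 3: below threshold (-5 ≤ -2); passes unchanged; make-up brings it to 0 dBu.

0 dBu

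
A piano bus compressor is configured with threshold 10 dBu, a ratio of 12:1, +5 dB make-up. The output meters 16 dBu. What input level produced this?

Remove make-up: 16 − 5 = 11 dBu.
Post-compression overshoot = 11 − 10 = 1 dB.
Undo the ratio: input overshoot = 1 × 12 = 12 dB, giving input = 22 dBu.

22 dBu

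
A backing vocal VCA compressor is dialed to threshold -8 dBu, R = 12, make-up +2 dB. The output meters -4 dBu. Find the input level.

16 dBu

Before make-up, the level was -4 − 2 = -6 dBu.
That's 2 dB above the -8 dBu threshold.
Before 12:1 compression the overshoot was 2 × 12 = 24 dB, so input = -8 + 24 = 16 dBu.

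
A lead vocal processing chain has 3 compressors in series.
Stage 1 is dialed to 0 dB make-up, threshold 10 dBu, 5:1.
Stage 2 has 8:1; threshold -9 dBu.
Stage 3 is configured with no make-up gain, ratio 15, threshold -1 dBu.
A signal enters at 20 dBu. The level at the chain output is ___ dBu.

-6.375 dBu

Stage 1: 20 dBu is 10 dB over 10 dBu; at 5:1 that becomes 2 dB over, giving 12 dBu.
Stage 2: overshoot 21 dB → 21/8 = 2.625 dB → -6.375 dBu.
Stage 3: below threshold (-6.375 ≤ -1); passes unchanged; output -6.375 dBu.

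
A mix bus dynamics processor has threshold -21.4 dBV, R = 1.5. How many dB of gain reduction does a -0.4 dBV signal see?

-0.4 dBV exceeds the threshold by 21 dB.
After 1.5:1 compression the overshoot becomes 21/1.5 = 14 dB.
Gain reduction = 21 − 14 = 7 dB.

7 dB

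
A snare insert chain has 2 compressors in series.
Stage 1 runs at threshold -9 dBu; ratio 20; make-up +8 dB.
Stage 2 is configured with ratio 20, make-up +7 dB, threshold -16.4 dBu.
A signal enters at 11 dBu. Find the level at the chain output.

Stage 1: 11 dBu is 20 dB over -9 dBu; at 20:1 that becomes 1 dB over, giving -8 dBu; +8 dB make-up → 0 dBu.
Stage 2: 16.4 dB above -16.4 dBu, reduced 20:1 to 0.82 dB above → -15.58 dBu; +7 dB make-up → -8.58 dBu.

-8.58 dBu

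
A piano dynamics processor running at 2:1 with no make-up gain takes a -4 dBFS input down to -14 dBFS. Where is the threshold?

-24 dBFS

Let T be the threshold. Output overshoot = (input overshoot)/R, so -14 − T = (-4 − T)/2.
2·(-14 − T) = -4 − T → 1·T = -28 − (-4) = -24.
T = -24/1 = -24 dBFS.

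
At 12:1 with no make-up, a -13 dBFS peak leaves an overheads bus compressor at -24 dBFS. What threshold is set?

-25 dBFS

Gain reduction = -13 − (-24) = 11 dB; output overshoot = GR / (R − 1) = 11 / 11 = 1 dB.
Threshold = output − output overshoot = -24 − 1 = -25 dBFS.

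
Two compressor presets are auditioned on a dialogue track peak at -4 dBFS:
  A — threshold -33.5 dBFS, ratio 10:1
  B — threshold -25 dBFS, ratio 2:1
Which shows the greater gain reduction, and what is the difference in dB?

A: overshoot 29.5 dB → output overshoot 2.95 dB → GR 26.55 dB.
B: overshoot 21 dB → output overshoot 10.5 dB → GR 10.5 dB.
A reduces 16.05 dB more.

A, by 16.05 dB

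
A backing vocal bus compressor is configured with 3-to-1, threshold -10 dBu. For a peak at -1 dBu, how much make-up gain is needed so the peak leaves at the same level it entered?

Without make-up, output = threshold + overshoot/3 = -10 + 3 = -7 dBu.
Gap to target: 6 dB.

6 dB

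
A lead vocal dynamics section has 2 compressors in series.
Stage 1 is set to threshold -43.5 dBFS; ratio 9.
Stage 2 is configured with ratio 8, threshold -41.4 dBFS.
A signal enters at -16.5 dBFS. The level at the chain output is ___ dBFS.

-41.2875 dBFS

Stage 1: overshoot 27 dB → 27/9 = 3 dB → -40.5 dBFS.
Stage 2: -40.5 dBFS is 0.9 dB over -41.4 dBFS; at 8:1 that becomes 0.1125 dB over, giving -41.2875 dBFS.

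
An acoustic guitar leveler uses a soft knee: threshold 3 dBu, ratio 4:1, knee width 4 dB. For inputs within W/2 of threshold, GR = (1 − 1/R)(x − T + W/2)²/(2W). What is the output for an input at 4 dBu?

x − T + W/2 = 4 − 3 + 2 = 3.
GR = (1 − 1/4) × 3² / 8 = 0.75 × 9 / 8 = 0.84375 dB.
Output = 4 − 0.84375 = 3.15625 dBu.

3.15625 dBu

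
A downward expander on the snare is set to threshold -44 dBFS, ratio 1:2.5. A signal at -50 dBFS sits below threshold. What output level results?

-59 dBFS

Below threshold, a 1:2.5 expander applies gain = (2.5−1)×(T − x) of attenuation.
(2.5−1) × 6 = 9 dB, so output = -50 − 9 = -59 dBFS.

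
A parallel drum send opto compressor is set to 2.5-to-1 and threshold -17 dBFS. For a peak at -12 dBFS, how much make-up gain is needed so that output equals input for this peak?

Overshoot 5 dB → 5/2.5 = 2 dB after compression, so the compressed level is -17 + 2 = -15 dBFS.
Make-up = target − compressed = -12 − (-15) = 3 dB.

3 dB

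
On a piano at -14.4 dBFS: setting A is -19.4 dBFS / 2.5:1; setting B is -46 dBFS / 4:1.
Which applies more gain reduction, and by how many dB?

B, by 20.7 dB

A: 5 dB over, compressed to 2 dB over, so 3 dB of GR.
B: 31.6 dB over, compressed to 7.9 dB over, so 23.7 dB of GR.
B reduces 20.7 dB more.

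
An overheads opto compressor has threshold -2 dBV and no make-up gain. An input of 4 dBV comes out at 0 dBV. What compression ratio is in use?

Input overshoot = 4 − (-2) = 6 dB; output overshoot = 0 − (-2) = 2 dB.
Ratio = 6 / 2 = 3.

3:1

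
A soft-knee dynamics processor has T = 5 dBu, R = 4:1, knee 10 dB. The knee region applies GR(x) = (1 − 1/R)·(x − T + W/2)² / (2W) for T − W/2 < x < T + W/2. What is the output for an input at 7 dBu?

5.1625 dBu

x − T + W/2 = 7 − 5 + 5 = 7.
GR = (1 − 1/4) × 7² / 20 = 0.75 × 49 / 20 = 1.8375 dB.
Output = 7 − 1.8375 = 5.1625 dBu.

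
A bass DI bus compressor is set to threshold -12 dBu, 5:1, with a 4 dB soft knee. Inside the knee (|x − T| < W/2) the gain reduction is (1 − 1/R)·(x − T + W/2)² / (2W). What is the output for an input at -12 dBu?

x − T + W/2 = -12 − (-12) + 2 = 2.
GR = (1 − 1/5) × 2² / 8 = 0.8 × 4 / 8 = 0.4 dB.
Output = -12 − 0.4 = -12.4 dBu.

-12.4 dBu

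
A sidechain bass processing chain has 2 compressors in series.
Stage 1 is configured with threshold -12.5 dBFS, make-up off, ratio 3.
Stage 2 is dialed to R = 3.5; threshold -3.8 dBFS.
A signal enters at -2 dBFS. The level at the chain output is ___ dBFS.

Stage 1: 10.5 dB above -12.5 dBFS, reduced 3:1 to 3.5 dB above → -9 dBFS.
Stage 2: -9 dBFS is at or below the -3.8 dBFS threshold — no compression; output -9 dBFS.

-9 dBFS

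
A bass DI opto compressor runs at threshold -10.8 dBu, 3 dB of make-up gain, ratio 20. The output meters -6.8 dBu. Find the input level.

Before make-up, the level was -6.8 − 3 = -9.8 dBu.
The compressed level sits -9.8 − (-10.8) = 1 dB over threshold.
Input overshoot = R × output overshoot = 20 dB → input = -10.8 + 20 = 9.2 dBu.

9.2 dBu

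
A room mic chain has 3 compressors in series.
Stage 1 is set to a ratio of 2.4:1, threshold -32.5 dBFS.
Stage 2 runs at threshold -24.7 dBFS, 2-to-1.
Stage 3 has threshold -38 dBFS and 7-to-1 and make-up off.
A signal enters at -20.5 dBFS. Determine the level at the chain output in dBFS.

-36.5 dBFS

Stage 1: -20.5 dBFS is 12 dB over -32.5 dBFS; at 2.4:1 that becomes 5 dB over, giving -27.5 dBFS.
Stage 2: below threshold (-27.5 ≤ -24.7); passes unchanged; output -27.5 dBFS.
Stage 3: overshoot 10.5 dB → 10.5/7 = 1.5 dB → -36.5 dBFS.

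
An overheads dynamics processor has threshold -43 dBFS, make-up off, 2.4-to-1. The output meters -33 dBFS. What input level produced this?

-19 dBFS

The compressed level sits -33 − (-43) = 10 dB over threshold.
Input overshoot = R × output overshoot = 24 dB → input = -43 + 24 = -19 dBFS.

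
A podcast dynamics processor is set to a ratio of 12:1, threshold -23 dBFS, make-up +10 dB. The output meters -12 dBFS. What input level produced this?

Remove make-up: -12 − 10 = -22 dBFS.
Post-compression overshoot = -22 − (-23) = 1 dB.
Input overshoot = R × output overshoot = 12 dB → input = -23 + 12 = -11 dBFS.

-11 dBFS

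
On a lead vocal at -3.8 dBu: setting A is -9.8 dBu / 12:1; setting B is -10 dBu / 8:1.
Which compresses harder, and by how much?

A: 6 dB over, compressed to 0.5 dB over, so 5.5 dB of GR.
B: 6.2 dB over, compressed to 0.775 dB over, so 5.425 dB of GR.
A reduces 0.075 dB more.

A, by 0.075 dB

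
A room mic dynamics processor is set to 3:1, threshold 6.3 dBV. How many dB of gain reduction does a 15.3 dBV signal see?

15.3 dBV exceeds the threshold by 9 dB.
A 3:1 ratio leaves 3 dB of that excess.
GR = overshoot in − overshoot out = 9 − 3 = 6 dB.

6 dB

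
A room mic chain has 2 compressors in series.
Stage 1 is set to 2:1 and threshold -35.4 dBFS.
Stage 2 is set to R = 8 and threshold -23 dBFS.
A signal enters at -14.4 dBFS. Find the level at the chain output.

Stage 1: -14.4 dBFS is 21 dB over -35.4 dBFS; at 2:1 that becomes 10.5 dB over, giving -24.9 dBFS.
Stage 2: -24.9 dBFS is at or below the -23 dBFS threshold — no compression; output -24.9 dBFS.

-24.9 dBFS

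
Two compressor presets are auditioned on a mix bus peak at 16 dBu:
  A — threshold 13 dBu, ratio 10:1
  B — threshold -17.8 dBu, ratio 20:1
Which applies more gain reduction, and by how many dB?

B, by 29.41 dB

A: 3 dB over, compressed to 0.3 dB over, so 2.7 dB of GR.
B: 33.8 dB over, compressed to 1.69 dB over, so 32.11 dB of GR.
B reduces 29.41 dB more.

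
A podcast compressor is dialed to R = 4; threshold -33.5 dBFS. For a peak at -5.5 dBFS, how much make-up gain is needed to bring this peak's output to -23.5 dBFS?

The peak compresses to -33.5 + 28/4 = -26.5 dBFS.
To reach -23.5 dBFS requires -23.5 − (-26.5) = 3 dB of make-up.

3 dB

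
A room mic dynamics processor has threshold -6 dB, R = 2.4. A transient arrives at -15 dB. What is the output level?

-15 dB

-15 dB is 9 dB below the -6 dB threshold, so no gain reduction is applied.
Output = input = -15 dB.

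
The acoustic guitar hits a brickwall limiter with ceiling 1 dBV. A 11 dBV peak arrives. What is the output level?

The limiter clamps the peak to its 1 dBV ceiling.

1 dBV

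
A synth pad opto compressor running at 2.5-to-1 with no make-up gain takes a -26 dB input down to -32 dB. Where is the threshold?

-36 dB

Input is 10 dB above T (since output overshoot × R = input overshoot: (-32 − T)·2.5 = -26 − T gives T = -36 dB).
Check: -36 + (-26 − (-36))/2.5 = -36 + 4 = -32 dB. ✓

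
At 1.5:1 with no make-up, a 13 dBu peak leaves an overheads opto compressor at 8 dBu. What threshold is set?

Gain reduction = 13 − 8 = 5 dB; output overshoot = GR / (R − 1) = 5 / 0.5 = 10 dB.
Threshold = output − output overshoot = 8 − 10 = -2 dBu.

-2 dBu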